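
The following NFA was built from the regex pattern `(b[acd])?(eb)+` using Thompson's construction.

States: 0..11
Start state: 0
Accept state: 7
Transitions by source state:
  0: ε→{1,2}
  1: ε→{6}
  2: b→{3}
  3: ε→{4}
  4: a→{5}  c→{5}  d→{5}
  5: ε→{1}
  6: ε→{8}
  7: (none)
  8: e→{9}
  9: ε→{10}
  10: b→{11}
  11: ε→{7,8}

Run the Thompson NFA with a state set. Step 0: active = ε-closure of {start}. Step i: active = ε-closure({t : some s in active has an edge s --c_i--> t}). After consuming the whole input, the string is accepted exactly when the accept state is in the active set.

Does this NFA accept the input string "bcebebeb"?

initial (ε-close {0}): {0,1,2,6,8}
'b' @ 1: {3,4}
'c' @ 2: {1,5,6,8}
'e' @ 3: {9,10}
'b' @ 4: {7,8,11}  [accepting]
'e' @ 5: {9,10}
'b' @ 6: {7,8,11}  [accepting]
'e' @ 7: {9,10}
'b' @ 8: {7,8,11}  [accepting]
final: {7,8,11}; accept 7 in set

Answer: ACCEPT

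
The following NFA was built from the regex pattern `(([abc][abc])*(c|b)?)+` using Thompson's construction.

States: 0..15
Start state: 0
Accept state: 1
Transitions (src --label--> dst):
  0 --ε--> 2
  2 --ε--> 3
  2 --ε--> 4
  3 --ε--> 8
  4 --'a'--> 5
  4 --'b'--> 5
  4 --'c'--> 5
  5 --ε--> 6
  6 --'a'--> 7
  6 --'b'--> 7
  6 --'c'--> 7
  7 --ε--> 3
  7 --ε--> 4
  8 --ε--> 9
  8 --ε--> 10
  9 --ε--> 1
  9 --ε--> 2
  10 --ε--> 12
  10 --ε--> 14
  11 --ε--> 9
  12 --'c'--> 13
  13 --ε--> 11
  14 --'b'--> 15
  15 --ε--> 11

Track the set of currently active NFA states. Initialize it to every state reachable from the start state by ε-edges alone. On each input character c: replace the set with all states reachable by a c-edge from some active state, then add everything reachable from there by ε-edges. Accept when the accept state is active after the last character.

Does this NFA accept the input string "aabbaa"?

S₀ = ε-closure({0}) = {0,1,2,3,4,8,9,10,12,14}
'a' @ 1: {5,6}
'a' @ 2: {1,2,3,4,7,8,9,10,12,14}  ✓accept
'b' @ 3: {1,2,3,4,5,6,8,9,10,11,12,14,15}  ✓accept
'b' @ 4: {1,2,3,4,5,6,7,8,9,10,11,12,14,15}  ✓accept
'a' @ 5: {1,2,3,4,5,6,7,8,9,10,12,14}  ✓accept
'a' @ 6: {1,2,3,4,5,6,7,8,9,10,12,14}  ✓accept
end set {1,2,3,4,5,6,7,8,9,10,12,14} — state 1 in

Answer: ACCEPT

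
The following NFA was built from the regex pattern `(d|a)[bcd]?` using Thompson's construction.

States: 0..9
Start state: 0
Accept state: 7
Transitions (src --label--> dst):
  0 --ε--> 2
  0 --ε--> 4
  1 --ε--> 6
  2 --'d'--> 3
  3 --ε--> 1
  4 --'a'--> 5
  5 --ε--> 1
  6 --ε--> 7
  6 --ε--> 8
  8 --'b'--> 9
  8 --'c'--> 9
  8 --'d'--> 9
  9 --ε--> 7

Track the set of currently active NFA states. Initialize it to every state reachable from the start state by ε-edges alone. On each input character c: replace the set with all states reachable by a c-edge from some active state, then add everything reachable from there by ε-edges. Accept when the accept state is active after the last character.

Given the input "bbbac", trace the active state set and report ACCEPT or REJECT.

Answer: REJECT

Steps:
S₀ = ε-closure({0}) = {0,2,4}
'b' @ 1: {}  — state set empty
rest 'bbac' ignored (set empty)
end set {} — state 7 not in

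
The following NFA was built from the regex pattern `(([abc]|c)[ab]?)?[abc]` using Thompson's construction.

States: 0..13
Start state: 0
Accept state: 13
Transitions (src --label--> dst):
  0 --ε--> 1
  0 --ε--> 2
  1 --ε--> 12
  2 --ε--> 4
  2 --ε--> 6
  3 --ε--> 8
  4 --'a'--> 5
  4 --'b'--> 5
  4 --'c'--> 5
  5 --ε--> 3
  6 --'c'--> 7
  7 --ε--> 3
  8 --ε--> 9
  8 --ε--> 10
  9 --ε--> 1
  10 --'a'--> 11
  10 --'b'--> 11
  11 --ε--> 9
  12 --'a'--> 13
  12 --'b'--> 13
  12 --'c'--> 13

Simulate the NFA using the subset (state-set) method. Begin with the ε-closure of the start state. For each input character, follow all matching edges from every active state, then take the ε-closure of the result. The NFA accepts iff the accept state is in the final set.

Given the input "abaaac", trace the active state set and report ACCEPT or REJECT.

S₀ = ε-closure({0}) = {0,1,2,4,6,12}
'a' @ 1: {1,3,5,8,9,10,12,13}  (accept∈set)
'b' @ 2: {1,9,11,12,13}  (accept∈set)
'a' @ 3: {13}  (accept∈set)
'a' @ 4: {}  — dead — no transitions
rest 'ac' ignored (set empty)
final: {}; accept 13 not in set

Answer: REJECT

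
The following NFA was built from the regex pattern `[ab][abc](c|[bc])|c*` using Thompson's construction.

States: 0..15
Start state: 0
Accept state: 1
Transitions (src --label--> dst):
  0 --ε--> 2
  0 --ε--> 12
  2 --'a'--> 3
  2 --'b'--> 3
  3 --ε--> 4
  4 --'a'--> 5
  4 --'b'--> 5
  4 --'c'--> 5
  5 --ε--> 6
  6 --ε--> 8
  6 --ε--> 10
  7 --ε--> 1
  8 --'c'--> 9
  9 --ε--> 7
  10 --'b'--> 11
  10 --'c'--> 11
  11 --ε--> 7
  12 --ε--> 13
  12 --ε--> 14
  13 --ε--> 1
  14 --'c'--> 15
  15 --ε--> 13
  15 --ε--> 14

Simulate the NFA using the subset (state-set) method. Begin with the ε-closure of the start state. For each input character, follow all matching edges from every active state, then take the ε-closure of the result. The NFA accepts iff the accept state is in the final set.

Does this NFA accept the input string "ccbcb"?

Answer: REJECT

Derivation:
S₀ = ε-closure({0}) = {0,1,2,12,13,14}
'c' @ 1: {1,13,14,15}  ✓accept
'c' @ 2: {1,13,14,15}  ✓accept
'b' @ 3: {}  — no active states
rest 'cb' ignored (set empty)
final: {}; accept 1 not in set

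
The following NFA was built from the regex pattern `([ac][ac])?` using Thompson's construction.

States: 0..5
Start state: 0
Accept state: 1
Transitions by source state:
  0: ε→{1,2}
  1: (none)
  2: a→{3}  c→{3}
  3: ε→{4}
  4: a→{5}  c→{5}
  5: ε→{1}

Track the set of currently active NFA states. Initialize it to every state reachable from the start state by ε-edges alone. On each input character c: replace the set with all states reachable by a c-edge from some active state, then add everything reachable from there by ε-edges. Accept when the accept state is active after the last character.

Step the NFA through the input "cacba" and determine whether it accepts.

start: ε-closure({0}) = {0,1,2}
'c' @ 1: {3,4}
'a' @ 2: {1,5}  [accepting]
'c' @ 3: {}  — state set empty
rest 'ba' ignored (set empty)
end set {} — state 1 not in

Answer: REJECT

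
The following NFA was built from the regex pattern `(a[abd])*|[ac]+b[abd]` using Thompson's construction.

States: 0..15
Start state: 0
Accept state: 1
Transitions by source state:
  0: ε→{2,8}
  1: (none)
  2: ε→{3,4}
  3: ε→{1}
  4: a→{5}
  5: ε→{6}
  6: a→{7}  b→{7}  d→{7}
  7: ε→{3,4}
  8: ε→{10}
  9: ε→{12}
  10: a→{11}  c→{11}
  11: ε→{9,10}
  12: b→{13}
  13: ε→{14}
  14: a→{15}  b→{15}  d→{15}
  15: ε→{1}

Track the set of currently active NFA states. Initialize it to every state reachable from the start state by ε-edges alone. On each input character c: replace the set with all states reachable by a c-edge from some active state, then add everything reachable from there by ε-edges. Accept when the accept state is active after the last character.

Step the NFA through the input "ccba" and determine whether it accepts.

Answer: ACCEPT

Derivation:
start: ε-closure({0}) = {0,1,2,3,4,8,10}
'c' @ 1: {9,10,11,12}
'c' @ 2: {9,10,11,12}
'b' @ 3: {13,14}
'a' @ 4: {1,15}  (accept∈set)
end set {1,15} — state 1 in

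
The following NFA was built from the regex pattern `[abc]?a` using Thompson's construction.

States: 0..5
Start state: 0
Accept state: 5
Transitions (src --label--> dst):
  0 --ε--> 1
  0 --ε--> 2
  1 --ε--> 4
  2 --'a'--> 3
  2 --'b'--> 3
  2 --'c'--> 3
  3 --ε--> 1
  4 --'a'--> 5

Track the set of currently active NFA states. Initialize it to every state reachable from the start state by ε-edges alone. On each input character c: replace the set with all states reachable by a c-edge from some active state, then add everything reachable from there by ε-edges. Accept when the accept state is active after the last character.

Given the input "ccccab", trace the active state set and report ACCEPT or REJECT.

Answer: REJECT

Derivation:
initial (ε-close {0}): {0,1,2,4}
'c' @ 1: {1,3,4}
'c' @ 2: {}  — state set empty
rest 'ccab' ignored (set empty)
final: {}; accept 5 not in set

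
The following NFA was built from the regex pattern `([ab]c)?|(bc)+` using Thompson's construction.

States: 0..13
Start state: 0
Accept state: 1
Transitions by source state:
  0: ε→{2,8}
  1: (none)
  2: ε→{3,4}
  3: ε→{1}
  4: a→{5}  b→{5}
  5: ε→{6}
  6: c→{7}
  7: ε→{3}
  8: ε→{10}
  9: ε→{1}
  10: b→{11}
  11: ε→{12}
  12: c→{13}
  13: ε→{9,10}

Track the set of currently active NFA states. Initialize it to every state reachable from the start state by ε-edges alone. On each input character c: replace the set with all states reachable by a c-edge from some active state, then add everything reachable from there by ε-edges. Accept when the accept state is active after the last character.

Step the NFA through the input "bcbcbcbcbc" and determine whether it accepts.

start: ε-closure({0}) = {0,1,2,3,4,8,10}
'b' @ 1: {5,6,11,12}
'c' @ 2: {1,3,7,9,10,13}  (accept∈set)
'b' @ 3: {11,12}
'c' @ 4: {1,9,10,13}  (accept∈set)
'b' @ 5: {11,12}
'c' @ 6: {1,9,10,13}  (accept∈set)
'b' @ 7: {11,12}
'c' @ 8: {1,9,10,13}  (accept∈set)
'b' @ 9: {11,12}
'c' @ 10: {1,9,10,13}  (accept∈set)
end set {1,9,10,13} — state 1 in

Answer: ACCEPT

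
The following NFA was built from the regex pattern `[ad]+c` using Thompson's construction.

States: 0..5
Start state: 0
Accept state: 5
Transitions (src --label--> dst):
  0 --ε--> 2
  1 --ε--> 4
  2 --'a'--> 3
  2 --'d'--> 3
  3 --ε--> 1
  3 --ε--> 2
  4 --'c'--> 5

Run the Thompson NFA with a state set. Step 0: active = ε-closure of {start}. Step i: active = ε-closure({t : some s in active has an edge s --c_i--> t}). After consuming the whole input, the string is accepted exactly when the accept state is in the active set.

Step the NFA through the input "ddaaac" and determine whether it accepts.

start: ε-closure({0}) = {0,2}
'd' @ 1: {1,2,3,4}
'd' @ 2: {1,2,3,4}
'a' @ 3: {1,2,3,4}
'a' @ 4: {1,2,3,4}
'a' @ 5: {1,2,3,4}
'c' @ 6: {5}  [accepting]
after full input: {5}  (accept=5 in)

Answer: ACCEPT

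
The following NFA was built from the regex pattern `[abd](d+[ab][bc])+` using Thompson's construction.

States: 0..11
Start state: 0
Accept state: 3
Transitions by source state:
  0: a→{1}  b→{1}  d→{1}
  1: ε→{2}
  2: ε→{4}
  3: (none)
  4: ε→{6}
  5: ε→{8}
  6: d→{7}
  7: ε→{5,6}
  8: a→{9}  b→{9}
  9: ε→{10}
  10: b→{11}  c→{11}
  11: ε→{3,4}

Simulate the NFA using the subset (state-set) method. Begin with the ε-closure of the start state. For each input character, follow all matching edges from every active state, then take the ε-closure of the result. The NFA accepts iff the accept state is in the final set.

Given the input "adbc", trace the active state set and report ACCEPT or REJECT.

Answer: ACCEPT

Derivation:
start: ε-closure({0}) = {0}
'a' @ 1: {1,2,4,6}
'd' @ 2: {5,6,7,8}
'b' @ 3: {9,10}
'c' @ 4: {3,4,6,11}  ✓accept
after full input: {3,4,6,11}  (accept=3 in)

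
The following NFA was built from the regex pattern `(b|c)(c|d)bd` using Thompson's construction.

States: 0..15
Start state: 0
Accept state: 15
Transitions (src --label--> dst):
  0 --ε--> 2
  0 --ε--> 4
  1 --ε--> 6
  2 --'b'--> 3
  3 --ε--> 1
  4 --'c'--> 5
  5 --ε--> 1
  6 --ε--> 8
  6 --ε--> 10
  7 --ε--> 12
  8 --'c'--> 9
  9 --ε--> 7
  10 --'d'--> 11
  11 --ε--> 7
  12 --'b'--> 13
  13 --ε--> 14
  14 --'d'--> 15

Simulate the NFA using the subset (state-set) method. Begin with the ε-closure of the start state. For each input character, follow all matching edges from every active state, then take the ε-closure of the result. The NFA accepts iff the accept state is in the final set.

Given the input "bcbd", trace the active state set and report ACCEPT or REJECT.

Answer: ACCEPT

Steps:
start: ε-closure({0}) = {0,2,4}
'b' @ 1: {1,3,6,8,10}
'c' @ 2: {7,9,12}
'b' @ 3: {13,14}
'd' @ 4: {15}  (accept∈set)
after full input: {15}  (accept=15 in)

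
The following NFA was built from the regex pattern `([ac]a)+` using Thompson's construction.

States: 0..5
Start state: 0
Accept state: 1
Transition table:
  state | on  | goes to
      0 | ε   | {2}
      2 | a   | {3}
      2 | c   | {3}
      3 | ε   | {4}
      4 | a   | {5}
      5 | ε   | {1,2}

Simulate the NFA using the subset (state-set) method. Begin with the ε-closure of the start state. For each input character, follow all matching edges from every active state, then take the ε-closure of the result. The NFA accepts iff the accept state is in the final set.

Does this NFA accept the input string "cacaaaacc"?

Answer: REJECT

Steps:
S₀ = ε-closure({0}) = {0,2}
'c' @ 1: {3,4}
'a' @ 2: {1,2,5}  ✓accept
'c' @ 3: {3,4}
'a' @ 4: {1,2,5}  ✓accept
'a' @ 5: {3,4}
'a' @ 6: {1,2,5}  ✓accept
'a' @ 7: {3,4}
'c' @ 8: {}  — dead — no transitions
rest 'c' ignored (set empty)
final: {}; accept 1 not in set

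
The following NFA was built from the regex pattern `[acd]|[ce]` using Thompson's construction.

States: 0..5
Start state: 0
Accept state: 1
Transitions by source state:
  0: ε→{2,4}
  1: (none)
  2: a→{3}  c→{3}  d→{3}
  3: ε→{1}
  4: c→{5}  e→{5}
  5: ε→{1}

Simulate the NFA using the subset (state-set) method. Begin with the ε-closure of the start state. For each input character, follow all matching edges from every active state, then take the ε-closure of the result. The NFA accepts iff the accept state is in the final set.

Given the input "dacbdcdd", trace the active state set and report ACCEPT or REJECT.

start: ε-closure({0}) = {0,2,4}
'd' @ 1: {1,3}  ✓accept
'a' @ 2: {}  — no active states
rest 'cbdcdd' ignored (set empty)
final: {}; accept 1 not in set

Answer: REJECT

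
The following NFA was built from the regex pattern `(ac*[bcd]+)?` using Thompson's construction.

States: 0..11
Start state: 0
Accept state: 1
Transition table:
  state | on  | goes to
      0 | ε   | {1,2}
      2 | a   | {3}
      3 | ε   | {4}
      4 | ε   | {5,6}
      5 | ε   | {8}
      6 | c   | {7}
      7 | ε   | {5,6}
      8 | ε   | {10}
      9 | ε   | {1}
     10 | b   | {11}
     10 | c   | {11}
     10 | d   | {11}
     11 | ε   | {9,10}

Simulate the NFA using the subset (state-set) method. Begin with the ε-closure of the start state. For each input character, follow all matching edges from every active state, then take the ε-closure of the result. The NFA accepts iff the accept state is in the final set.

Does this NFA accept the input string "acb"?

S₀ = ε-closure({0}) = {0,1,2}
'a' @ 1: {3,4,5,6,8,10}
'c' @ 2: {1,5,6,7,8,9,10,11}  (accept∈set)
'b' @ 3: {1,9,10,11}  (accept∈set)
end set {1,9,10,11} — state 1 in

Answer: ACCEPT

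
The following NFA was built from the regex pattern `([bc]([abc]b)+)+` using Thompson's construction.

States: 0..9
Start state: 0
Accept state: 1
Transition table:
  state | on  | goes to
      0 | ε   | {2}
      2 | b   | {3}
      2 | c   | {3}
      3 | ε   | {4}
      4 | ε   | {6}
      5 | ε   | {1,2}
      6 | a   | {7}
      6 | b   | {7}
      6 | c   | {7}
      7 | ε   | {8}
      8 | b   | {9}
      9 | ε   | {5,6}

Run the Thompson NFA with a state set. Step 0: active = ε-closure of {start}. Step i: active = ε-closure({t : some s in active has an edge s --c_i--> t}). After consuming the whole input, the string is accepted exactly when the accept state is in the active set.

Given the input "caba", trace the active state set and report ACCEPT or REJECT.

Answer: REJECT

Trace:
initial (ε-close {0}): {0,2}
'c' @ 1: {3,4,6}
'a' @ 2: {7,8}
'b' @ 3: {1,2,5,6,9}  [accepting]
'a' @ 4: {7,8}
end set {7,8} — state 1 not in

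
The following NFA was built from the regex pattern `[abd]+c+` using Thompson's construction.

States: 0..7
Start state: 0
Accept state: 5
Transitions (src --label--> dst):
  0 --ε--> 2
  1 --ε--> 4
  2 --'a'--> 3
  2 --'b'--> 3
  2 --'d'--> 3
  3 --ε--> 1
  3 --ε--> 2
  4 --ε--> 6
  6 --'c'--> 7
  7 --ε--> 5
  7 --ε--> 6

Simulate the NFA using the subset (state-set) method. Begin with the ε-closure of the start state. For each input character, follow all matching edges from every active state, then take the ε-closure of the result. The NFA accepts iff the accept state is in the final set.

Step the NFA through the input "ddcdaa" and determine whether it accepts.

start: ε-closure({0}) = {0,2}
'd' @ 1: {1,2,3,4,6}
'd' @ 2: {1,2,3,4,6}
'c' @ 3: {5,6,7}  ✓accept
'd' @ 4: {}  — state set empty
rest 'aa' ignored (set empty)
end set {} — state 5 not in

Answer: REJECT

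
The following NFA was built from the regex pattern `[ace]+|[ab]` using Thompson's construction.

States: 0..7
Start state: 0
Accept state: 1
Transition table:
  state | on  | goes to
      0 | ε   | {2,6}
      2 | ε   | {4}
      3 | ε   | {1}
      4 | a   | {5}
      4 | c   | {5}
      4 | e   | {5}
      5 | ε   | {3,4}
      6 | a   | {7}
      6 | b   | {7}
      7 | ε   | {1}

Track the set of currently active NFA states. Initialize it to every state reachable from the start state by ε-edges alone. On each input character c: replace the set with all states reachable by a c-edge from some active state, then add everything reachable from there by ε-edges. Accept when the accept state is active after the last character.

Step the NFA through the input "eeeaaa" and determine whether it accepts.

S₀ = ε-closure({0}) = {0,2,4,6}
'e' @ 1: {1,3,4,5}  (accept∈set)
'e' @ 2: {1,3,4,5}  (accept∈set)
'e' @ 3: {1,3,4,5}  (accept∈set)
'a' @ 4: {1,3,4,5}  (accept∈set)
'a' @ 5: {1,3,4,5}  (accept∈set)
'a' @ 6: {1,3,4,5}  (accept∈set)
final: {1,3,4,5}; accept 1 in set

Answer: ACCEPT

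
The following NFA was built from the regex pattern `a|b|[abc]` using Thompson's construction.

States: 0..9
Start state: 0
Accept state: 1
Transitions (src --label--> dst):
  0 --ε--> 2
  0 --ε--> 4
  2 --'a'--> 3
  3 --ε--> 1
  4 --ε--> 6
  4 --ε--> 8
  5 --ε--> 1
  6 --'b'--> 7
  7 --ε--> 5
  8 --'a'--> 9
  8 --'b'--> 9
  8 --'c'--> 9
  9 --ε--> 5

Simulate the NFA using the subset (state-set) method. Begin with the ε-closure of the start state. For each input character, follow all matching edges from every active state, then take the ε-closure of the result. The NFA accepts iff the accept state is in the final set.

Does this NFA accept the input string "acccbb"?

S₀ = ε-closure({0}) = {0,2,4,6,8}
'a' @ 1: {1,3,5,9}  ✓accept
'c' @ 2: {}  — dead — no transitions
rest 'ccbb' ignored (set empty)
end set {} — state 1 not in

Answer: REJECT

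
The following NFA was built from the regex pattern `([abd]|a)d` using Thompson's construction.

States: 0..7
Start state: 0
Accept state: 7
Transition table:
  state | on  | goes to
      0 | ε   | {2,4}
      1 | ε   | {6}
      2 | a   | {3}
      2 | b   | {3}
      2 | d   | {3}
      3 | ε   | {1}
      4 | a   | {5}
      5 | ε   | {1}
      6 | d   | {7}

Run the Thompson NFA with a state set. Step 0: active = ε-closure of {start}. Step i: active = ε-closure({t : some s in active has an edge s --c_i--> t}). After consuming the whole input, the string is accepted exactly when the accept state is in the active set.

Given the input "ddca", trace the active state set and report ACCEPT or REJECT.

S₀ = ε-closure({0}) = {0,2,4}
'd' @ 1: {1,3,6}
'd' @ 2: {7}  ✓accept
'c' @ 3: {}  — no active states
rest 'a' ignored (set empty)
final: {}; accept 7 not in set

Answer: REJECT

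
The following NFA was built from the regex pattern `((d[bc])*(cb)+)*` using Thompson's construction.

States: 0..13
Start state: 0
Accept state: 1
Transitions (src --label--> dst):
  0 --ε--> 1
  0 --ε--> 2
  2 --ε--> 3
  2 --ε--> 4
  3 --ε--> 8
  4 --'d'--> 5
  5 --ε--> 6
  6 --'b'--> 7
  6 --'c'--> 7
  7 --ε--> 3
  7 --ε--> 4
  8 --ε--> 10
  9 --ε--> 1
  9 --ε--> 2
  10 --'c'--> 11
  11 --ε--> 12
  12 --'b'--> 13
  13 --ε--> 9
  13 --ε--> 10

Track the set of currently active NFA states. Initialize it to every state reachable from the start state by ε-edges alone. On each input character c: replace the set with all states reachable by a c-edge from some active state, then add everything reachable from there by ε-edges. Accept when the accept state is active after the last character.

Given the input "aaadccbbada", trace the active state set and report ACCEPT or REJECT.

Answer: REJECT

Trace:
initial (ε-close {0}): {0,1,2,3,4,8,10}
'a' @ 1: {}  — dead — no transitions
rest 'aadccbbada' ignored (set empty)
after full input: {}  (accept=1 not in)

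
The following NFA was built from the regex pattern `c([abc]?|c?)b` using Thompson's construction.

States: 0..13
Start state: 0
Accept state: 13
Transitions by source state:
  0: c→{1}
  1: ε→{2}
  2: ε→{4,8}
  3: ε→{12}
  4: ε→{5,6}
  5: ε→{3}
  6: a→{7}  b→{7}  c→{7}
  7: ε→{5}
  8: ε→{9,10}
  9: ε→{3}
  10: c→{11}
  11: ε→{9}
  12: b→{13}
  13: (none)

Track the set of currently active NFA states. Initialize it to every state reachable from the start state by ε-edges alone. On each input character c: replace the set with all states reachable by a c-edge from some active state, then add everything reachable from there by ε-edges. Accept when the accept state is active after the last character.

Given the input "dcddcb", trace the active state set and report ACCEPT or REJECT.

start: ε-closure({0}) = {0}
'd' @ 1: {}  — no active states
rest 'cddcb' ignored (set empty)
end set {} — state 13 not in

Answer: REJECT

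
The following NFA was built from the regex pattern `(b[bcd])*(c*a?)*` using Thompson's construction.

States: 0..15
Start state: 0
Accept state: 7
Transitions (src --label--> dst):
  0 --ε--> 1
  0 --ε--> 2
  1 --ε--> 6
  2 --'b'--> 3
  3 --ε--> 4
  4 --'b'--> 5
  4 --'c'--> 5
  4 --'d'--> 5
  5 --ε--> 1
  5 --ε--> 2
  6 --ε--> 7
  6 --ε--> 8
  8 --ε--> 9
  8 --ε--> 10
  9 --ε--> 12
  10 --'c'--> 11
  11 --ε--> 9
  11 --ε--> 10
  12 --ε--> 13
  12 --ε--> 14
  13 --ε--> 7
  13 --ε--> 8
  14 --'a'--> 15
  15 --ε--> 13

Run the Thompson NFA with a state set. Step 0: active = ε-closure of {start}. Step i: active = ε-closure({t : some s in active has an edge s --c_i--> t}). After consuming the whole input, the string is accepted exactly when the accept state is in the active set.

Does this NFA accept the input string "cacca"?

Answer: ACCEPT

Steps:
initial (ε-close {0}): {0,1,2,6,7,8,9,10,12,13,14}
'c' @ 1: {7,8,9,10,11,12,13,14}  ✓accept
'a' @ 2: {7,8,9,10,12,13,14,15}  ✓accept
'c' @ 3: {7,8,9,10,11,12,13,14}  ✓accept
'c' @ 4: {7,8,9,10,11,12,13,14}  ✓accept
'a' @ 5: {7,8,9,10,12,13,14,15}  ✓accept
after full input: {7,8,9,10,12,13,14,15}  (accept=7 in)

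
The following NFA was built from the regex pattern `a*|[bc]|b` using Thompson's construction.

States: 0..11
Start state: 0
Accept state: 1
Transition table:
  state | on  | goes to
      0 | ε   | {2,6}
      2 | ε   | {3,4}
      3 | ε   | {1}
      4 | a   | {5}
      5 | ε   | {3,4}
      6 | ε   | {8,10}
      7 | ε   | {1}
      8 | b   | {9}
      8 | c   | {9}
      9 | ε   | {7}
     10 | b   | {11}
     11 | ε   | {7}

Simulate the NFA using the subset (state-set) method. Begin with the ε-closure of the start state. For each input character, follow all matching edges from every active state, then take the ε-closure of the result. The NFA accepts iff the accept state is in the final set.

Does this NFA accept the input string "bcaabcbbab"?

Answer: REJECT

Derivation:
S₀ = ε-closure({0}) = {0,1,2,3,4,6,8,10}
'b' @ 1: {1,7,9,11}  [accepting]
'c' @ 2: {}  — dead — no transitions
rest 'aabcbbab' ignored (set empty)
end set {} — state 1 not in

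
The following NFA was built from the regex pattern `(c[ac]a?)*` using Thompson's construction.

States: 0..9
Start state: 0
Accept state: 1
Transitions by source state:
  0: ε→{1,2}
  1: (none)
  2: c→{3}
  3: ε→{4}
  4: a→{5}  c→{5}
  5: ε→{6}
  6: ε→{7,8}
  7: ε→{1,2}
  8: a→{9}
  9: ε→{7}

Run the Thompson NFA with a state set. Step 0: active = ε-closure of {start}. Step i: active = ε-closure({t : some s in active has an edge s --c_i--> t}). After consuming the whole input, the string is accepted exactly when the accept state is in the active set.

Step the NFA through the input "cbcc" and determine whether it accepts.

Answer: REJECT

Trace:
start: ε-closure({0}) = {0,1,2}
'c' @ 1: {3,4}
'b' @ 2: {}  — state set empty
rest 'cc' ignored (set empty)
final: {}; accept 1 not in set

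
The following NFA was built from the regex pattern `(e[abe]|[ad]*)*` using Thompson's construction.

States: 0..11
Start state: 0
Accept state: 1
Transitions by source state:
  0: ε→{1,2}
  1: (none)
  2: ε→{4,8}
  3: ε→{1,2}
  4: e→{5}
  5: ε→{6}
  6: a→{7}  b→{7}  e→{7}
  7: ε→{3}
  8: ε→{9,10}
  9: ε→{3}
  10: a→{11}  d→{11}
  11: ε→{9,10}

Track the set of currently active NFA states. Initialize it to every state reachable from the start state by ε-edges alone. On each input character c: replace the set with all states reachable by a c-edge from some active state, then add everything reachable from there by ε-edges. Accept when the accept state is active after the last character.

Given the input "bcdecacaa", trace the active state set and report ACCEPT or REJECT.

initial (ε-close {0}): {0,1,2,3,4,8,9,10}
'b' @ 1: {}  — dead — no transitions
rest 'cdecacaa' ignored (set empty)
after full input: {}  (accept=1 not in)

Answer: REJECT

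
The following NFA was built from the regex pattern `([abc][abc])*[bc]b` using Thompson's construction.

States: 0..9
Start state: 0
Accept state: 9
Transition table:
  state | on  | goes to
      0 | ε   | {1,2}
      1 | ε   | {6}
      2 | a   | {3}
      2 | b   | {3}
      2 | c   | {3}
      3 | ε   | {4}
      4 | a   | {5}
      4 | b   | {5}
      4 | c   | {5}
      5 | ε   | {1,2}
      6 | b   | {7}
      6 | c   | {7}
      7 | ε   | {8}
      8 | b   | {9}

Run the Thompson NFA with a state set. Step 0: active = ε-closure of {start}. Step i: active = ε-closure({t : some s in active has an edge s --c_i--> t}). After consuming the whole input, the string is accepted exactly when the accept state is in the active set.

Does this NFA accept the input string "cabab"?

Answer: REJECT

Trace:
start: ε-closure({0}) = {0,1,2,6}
'c' @ 1: {3,4,7,8}
'a' @ 2: {1,2,5,6}
'b' @ 3: {3,4,7,8}
'a' @ 4: {1,2,5,6}
'b' @ 5: {3,4,7,8}
end set {3,4,7,8} — state 9 not in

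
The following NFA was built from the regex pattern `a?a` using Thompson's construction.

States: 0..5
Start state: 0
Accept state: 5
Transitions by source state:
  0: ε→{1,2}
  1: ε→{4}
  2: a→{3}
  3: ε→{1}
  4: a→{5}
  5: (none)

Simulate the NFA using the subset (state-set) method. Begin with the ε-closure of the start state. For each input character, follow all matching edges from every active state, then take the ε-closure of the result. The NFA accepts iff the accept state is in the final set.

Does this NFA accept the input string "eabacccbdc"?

Answer: REJECT

Steps:
start: ε-closure({0}) = {0,1,2,4}
'e' @ 1: {}  — dead — no transitions
rest 'abacccbdc' ignored (set empty)
after full input: {}  (accept=5 not in)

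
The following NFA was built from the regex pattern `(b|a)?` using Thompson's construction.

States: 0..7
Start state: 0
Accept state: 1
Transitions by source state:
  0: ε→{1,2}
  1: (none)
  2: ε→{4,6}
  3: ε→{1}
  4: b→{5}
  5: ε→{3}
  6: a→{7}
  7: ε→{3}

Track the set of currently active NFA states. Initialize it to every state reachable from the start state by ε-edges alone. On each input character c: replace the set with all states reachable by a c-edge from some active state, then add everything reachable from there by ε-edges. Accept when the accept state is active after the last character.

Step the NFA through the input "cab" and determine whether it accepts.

Answer: REJECT

Steps:
initial (ε-close {0}): {0,1,2,4,6}
'c' @ 1: {}  — no active states
rest 'ab' ignored (set empty)
end set {} — state 1 not in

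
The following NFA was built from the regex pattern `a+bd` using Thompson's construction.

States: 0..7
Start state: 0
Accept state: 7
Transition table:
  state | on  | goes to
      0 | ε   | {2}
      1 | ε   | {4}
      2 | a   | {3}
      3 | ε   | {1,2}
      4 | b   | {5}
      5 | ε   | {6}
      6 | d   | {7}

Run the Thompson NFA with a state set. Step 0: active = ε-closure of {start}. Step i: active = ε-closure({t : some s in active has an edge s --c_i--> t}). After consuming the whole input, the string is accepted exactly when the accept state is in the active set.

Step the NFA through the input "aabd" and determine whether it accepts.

initial (ε-close {0}): {0,2}
'a' @ 1: {1,2,3,4}
'a' @ 2: {1,2,3,4}
'b' @ 3: {5,6}
'd' @ 4: {7}  ✓accept
end set {7} — state 7 in

Answer: ACCEPT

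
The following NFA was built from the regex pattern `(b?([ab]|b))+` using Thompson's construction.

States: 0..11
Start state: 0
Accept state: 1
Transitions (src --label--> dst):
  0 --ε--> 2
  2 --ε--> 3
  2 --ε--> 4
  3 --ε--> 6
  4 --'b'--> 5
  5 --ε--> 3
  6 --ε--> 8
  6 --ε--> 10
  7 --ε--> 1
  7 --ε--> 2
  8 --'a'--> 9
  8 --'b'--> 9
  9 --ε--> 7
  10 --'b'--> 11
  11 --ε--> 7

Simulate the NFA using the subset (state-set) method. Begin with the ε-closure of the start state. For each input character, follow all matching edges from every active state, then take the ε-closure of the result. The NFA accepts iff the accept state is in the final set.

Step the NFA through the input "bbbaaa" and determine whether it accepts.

Answer: ACCEPT

Trace:
start: ε-closure({0}) = {0,2,3,4,6,8,10}
'b' @ 1: {1,2,3,4,5,6,7,8,9,10,11}  [accepting]
'b' @ 2: {1,2,3,4,5,6,7,8,9,10,11}  [accepting]
'b' @ 3: {1,2,3,4,5,6,7,8,9,10,11}  [accepting]
'a' @ 4: {1,2,3,4,6,7,8,9,10}  [accepting]
'a' @ 5: {1,2,3,4,6,7,8,9,10}  [accepting]
'a' @ 6: {1,2,3,4,6,7,8,9,10}  [accepting]
after full input: {1,2,3,4,6,7,8,9,10}  (accept=1 in)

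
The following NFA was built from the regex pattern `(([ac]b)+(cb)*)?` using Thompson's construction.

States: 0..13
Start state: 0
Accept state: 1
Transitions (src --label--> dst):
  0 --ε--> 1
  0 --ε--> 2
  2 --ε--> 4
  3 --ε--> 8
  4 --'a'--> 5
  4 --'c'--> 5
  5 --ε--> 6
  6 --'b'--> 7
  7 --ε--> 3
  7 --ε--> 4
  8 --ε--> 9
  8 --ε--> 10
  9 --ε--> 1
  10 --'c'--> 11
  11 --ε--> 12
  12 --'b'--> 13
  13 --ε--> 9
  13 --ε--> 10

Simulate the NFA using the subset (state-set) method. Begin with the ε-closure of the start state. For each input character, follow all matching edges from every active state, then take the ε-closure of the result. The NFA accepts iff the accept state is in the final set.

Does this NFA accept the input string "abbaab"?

start: ε-closure({0}) = {0,1,2,4}
'a' @ 1: {5,6}
'b' @ 2: {1,3,4,7,8,9,10}  (accept∈set)
'b' @ 3: {}  — dead — no transitions
rest 'aab' ignored (set empty)
final: {}; accept 1 not in set

Answer: REJECT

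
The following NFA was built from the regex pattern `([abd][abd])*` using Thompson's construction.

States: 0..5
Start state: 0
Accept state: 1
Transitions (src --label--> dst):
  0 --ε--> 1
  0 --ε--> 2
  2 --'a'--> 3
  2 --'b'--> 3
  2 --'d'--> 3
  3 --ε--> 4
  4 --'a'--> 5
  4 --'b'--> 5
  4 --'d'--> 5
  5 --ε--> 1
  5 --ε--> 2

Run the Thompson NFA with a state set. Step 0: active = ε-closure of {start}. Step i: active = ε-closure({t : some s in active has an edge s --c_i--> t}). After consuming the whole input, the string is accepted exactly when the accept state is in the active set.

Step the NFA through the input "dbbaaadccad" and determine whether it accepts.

initial (ε-close {0}): {0,1,2}
'd' @ 1: {3,4}
'b' @ 2: {1,2,5}  [accepting]
'b' @ 3: {3,4}
'a' @ 4: {1,2,5}  [accepting]
'a' @ 5: {3,4}
'a' @ 6: {1,2,5}  [accepting]
'd' @ 7: {3,4}
'c' @ 8: {}  — dead — no transitions
rest 'cad' ignored (set empty)
after full input: {}  (accept=1 not in)

Answer: REJECT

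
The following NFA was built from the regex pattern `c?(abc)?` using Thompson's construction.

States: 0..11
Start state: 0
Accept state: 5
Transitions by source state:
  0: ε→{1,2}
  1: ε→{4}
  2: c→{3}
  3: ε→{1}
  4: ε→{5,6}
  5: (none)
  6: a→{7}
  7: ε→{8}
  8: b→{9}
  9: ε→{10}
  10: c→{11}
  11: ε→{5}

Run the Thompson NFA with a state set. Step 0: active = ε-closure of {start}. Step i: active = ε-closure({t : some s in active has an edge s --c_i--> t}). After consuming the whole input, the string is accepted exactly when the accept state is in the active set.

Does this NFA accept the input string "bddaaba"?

Answer: REJECT

Steps:
S₀ = ε-closure({0}) = {0,1,2,4,5,6}
'b' @ 1: {}  — no active states
rest 'ddaaba' ignored (set empty)
end set {} — state 5 not in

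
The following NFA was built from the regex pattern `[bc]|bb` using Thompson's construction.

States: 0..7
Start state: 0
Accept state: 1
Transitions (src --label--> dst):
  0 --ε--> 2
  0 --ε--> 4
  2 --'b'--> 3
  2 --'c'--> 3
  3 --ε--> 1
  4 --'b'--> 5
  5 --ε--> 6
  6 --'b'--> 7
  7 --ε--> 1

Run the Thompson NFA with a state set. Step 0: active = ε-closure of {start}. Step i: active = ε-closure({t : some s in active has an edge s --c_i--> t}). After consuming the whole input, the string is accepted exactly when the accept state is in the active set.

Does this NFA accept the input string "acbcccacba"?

initial (ε-close {0}): {0,2,4}
'a' @ 1: {}  — dead — no transitions
rest 'cbcccacba' ignored (set empty)
after full input: {}  (accept=1 not in)

Answer: REJECT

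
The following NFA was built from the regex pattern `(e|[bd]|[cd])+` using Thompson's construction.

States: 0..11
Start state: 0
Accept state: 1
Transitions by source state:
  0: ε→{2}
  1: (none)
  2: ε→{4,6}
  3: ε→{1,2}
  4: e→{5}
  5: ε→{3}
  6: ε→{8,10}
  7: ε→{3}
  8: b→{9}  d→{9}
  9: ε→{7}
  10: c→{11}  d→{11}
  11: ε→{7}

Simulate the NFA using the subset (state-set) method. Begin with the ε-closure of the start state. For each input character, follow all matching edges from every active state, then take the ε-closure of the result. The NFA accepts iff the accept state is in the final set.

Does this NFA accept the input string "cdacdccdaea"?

S₀ = ε-closure({0}) = {0,2,4,6,8,10}
'c' @ 1: {1,2,3,4,6,7,8,10,11}  ✓accept
'd' @ 2: {1,2,3,4,6,7,8,9,10,11}  ✓accept
'a' @ 3: {}  — dead — no transitions
rest 'cdccdaea' ignored (set empty)
end set {} — state 1 not in

Answer: REJECT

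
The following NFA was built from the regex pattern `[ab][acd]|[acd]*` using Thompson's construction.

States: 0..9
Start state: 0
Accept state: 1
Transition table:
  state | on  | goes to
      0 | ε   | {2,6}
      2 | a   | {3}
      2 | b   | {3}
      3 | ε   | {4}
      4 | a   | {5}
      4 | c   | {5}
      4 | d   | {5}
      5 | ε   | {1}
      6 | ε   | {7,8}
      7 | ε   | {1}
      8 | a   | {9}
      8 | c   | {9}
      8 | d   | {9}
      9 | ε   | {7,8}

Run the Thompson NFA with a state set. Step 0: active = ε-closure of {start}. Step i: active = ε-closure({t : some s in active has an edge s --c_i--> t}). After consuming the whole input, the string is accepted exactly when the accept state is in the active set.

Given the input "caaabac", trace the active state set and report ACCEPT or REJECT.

S₀ = ε-closure({0}) = {0,1,2,6,7,8}
'c' @ 1: {1,7,8,9}  ✓accept
'a' @ 2: {1,7,8,9}  ✓accept
'a' @ 3: {1,7,8,9}  ✓accept
'a' @ 4: {1,7,8,9}  ✓accept
'b' @ 5: {}  — no active states
rest 'ac' ignored (set empty)
final: {}; accept 1 not in set

Answer: REJECT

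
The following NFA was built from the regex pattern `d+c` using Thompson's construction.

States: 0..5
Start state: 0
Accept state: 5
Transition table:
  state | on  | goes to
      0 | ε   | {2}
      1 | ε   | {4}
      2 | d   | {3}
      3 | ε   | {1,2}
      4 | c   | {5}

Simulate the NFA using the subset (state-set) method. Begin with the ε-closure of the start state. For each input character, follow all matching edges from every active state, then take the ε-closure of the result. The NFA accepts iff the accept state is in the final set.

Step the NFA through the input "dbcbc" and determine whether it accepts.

Answer: REJECT

Trace:
start: ε-closure({0}) = {0,2}
'd' @ 1: {1,2,3,4}
'b' @ 2: {}  — dead — no transitions
rest 'cbc' ignored (set empty)
final: {}; accept 5 not in set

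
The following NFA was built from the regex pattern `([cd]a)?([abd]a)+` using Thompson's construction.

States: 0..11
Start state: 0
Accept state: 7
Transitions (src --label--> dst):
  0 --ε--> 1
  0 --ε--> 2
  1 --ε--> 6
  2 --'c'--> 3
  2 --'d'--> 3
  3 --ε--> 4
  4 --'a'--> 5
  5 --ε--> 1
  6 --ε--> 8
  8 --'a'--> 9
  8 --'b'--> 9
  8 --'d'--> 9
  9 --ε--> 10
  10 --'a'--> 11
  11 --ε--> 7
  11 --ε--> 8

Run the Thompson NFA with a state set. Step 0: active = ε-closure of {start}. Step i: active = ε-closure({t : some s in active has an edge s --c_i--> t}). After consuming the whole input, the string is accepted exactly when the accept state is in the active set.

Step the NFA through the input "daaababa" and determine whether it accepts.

start: ε-closure({0}) = {0,1,2,6,8}
'd' @ 1: {3,4,9,10}
'a' @ 2: {1,5,6,7,8,11}  [accepting]
'a' @ 3: {9,10}
'a' @ 4: {7,8,11}  [accepting]
'b' @ 5: {9,10}
'a' @ 6: {7,8,11}  [accepting]
'b' @ 7: {9,10}
'a' @ 8: {7,8,11}  [accepting]
after full input: {7,8,11}  (accept=7 in)

Answer: ACCEPT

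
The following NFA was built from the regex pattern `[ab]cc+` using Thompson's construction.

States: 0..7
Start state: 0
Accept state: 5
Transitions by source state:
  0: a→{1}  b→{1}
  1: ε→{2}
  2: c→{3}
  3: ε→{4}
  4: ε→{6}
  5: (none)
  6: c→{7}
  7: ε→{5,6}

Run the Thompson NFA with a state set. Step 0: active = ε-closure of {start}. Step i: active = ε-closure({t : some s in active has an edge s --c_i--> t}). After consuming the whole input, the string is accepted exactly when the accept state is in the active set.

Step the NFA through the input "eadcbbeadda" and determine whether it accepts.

start: ε-closure({0}) = {0}
'e' @ 1: {}  — dead — no transitions
rest 'adcbbeadda' ignored (set empty)
after full input: {}  (accept=5 not in)

Answer: REJECT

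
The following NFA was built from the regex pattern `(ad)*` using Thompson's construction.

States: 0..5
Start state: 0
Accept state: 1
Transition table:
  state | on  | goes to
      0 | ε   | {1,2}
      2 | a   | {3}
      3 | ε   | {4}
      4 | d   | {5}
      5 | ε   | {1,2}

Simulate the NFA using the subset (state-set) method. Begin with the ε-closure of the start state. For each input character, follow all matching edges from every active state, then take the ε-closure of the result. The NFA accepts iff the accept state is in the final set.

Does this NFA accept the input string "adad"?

Answer: ACCEPT

Derivation:
S₀ = ε-closure({0}) = {0,1,2}
'a' @ 1: {3,4}
'd' @ 2: {1,2,5}  (accept∈set)
'a' @ 3: {3,4}
'd' @ 4: {1,2,5}  (accept∈set)
after full input: {1,2,5}  (accept=1 in)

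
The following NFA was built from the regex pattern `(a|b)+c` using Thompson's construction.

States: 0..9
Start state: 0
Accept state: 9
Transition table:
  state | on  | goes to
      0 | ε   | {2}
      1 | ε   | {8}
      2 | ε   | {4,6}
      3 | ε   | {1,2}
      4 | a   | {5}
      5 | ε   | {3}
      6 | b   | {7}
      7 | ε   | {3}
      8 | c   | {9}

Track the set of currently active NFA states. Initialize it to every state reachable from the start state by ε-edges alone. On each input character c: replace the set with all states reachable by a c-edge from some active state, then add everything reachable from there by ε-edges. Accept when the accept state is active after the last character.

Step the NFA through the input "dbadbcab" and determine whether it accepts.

S₀ = ε-closure({0}) = {0,2,4,6}
'd' @ 1: {}  — dead — no transitions
rest 'badbcab' ignored (set empty)
end set {} — state 9 not in

Answer: REJECT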